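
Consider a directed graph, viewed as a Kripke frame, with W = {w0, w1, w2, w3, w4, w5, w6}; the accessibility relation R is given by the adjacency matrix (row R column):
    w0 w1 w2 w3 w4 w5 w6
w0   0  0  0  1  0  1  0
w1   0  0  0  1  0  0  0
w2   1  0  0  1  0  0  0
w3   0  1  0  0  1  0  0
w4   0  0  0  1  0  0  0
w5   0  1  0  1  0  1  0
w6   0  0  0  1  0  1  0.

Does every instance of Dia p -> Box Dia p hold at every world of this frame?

The schema 5 characterises exactly the Euclidean frames.
Euclidean: no — w0 R w3 and w0 R w5, but not w3 R w5.

No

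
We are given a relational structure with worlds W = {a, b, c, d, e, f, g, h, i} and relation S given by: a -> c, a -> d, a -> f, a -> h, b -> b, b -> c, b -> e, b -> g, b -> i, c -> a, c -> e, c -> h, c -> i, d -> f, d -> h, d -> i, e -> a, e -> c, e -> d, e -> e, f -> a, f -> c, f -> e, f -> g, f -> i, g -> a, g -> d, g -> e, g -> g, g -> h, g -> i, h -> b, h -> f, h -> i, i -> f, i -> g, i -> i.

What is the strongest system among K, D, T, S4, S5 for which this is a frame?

D

Serial (axiom D): yes — every world has a successor (e.g. a S c).
Reflexive (axiom T): no — a is not related to itself.
Transitive (axiom 4): no — a S c and c S e, but not a S e.
Euclidean (axiom 5): no — a S c and a S d, but not c S d.
So F validates K, D; T would additionally require S to be reflexive. The strongest is D.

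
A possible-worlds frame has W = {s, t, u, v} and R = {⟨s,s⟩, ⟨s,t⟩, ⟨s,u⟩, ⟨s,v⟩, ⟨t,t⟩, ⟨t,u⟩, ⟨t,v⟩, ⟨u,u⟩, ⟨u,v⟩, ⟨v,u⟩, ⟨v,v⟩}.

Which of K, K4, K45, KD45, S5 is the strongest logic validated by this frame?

K4

Transitive (axiom 4): yes — every two-step R-path is closed by a direct edge.
Euclidean (axiom 5): no — s R u and s R t, but not u R t.
Serial (axiom D): yes — every world has a successor (e.g. s R s).
Reflexive (axiom T): yes — every world is R-related to itself.
So F validates K, K4; K45 would additionally require R to be Euclidean. The strongest is K4.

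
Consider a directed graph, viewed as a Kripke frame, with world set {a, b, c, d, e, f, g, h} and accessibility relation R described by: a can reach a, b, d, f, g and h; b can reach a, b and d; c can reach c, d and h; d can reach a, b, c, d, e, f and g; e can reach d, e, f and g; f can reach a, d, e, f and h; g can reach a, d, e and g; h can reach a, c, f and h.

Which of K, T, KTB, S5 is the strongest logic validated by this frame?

KTB

Reflexive (axiom T): yes — every world is R-related to itself.
Symmetric (axiom B): yes — every pair in R has its reverse in R.
Euclidean (axiom 5): no — a R b and a R f, but not b R f.
So F validates K, T, KTB; S5 would additionally require R to be Euclidean. The strongest is KTB.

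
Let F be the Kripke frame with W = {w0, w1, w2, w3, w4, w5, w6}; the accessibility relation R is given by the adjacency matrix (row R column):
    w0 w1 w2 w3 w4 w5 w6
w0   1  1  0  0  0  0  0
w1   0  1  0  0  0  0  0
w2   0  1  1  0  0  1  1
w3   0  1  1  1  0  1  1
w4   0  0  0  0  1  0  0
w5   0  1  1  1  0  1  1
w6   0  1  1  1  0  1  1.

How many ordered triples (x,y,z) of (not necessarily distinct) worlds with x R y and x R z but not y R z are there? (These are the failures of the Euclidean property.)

Enumerating: (w0,w1,w0), (w2,w1,w2), (w2,w1,w5), (w2,w1,w6), (w3,w1,w2), (w3,w1,w3), (w3,w1,w5), (w3,w1,w6), (w3,w2,w3), (w5,w1,w2), (w5,w1,w3), (w5,w1,w5), … and 7 more.
Total: 19.

19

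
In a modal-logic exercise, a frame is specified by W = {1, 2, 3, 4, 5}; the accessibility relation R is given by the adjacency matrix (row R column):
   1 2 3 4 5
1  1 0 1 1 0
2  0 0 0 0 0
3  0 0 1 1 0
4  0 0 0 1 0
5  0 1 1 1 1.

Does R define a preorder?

No

Reflexive: no — 2 is not related to itself.
Transitive: yes — every two-step R-path is closed by a direct edge.
So R is not a preorder.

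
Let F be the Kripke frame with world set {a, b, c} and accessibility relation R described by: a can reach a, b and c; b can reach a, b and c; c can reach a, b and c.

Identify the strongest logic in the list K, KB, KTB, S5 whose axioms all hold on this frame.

Symmetric (axiom B): yes — every pair in R has its reverse in R.
Reflexive (axiom T): yes — every world is R-related to itself.
Euclidean (axiom 5): yes — any two successors of a common world are R-related.
So F validates K, KB, KTB, S5. The strongest is S5.

S5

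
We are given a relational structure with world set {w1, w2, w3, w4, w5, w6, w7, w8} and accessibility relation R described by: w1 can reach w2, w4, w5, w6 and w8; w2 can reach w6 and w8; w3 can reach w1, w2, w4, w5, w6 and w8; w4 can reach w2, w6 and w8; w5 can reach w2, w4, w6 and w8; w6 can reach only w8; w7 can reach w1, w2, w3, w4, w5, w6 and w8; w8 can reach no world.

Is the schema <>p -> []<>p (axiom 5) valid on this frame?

By correspondence theory, 5 is valid on a frame iff R is Euclidean.
Euclidean: no — w1 R w2 and w1 R w4, but not w2 R w4.

No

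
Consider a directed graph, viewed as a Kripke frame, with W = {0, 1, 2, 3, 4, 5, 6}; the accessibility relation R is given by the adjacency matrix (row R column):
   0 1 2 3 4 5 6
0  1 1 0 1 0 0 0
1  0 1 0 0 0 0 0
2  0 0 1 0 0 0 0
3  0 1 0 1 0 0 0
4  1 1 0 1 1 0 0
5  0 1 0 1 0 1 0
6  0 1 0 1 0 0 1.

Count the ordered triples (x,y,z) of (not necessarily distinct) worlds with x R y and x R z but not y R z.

Enumerating: (0,1,0), (0,1,3), (0,3,0), (3,1,3), (4,0,4), (4,1,0), (4,1,3), (4,1,4), (4,3,0), (4,3,4), (5,1,3), (5,1,5), (5,3,5), (6,1,3), (6,1,6), (6,3,6).

16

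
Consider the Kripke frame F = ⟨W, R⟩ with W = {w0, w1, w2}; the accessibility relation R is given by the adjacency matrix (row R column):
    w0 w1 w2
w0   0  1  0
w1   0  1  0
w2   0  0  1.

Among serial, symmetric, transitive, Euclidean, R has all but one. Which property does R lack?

symmetric

Serial: yes — every world has a successor (e.g. w0 R w1).
Symmetric: no — w0 R w1 but not w1 R w0.
Transitive: yes — every two-step R-path is closed by a direct edge.
Euclidean: yes — any two successors of a common world are R-related.
Only symmetric fails.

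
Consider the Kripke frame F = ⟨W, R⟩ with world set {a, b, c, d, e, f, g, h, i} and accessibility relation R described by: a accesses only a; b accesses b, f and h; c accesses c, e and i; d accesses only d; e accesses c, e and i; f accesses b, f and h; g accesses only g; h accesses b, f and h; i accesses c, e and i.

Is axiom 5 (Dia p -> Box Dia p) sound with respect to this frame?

The schema 5 characterises exactly the Euclidean frames.
Euclidean: yes — any two successors of a common world are R-related.

Yes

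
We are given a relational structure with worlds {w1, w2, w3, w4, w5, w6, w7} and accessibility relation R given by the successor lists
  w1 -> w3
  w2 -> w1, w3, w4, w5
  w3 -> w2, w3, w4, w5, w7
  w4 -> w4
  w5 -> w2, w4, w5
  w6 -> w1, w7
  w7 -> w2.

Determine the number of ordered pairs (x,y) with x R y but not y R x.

Enumerating: (w1,w3), (w2,w1), (w2,w4), (w3,w4), (w3,w5), (w3,w7), (w5,w4), (w6,w1), (w6,w7), (w7,w2).

10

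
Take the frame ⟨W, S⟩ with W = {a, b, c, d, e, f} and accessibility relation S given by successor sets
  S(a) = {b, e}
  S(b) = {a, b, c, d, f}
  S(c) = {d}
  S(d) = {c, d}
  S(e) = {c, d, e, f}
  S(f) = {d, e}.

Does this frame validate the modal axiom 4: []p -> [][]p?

No

Axiom 4 corresponds to the accessibility relation being transitive.
Transitive: no — a S b and b S c, but not a S c.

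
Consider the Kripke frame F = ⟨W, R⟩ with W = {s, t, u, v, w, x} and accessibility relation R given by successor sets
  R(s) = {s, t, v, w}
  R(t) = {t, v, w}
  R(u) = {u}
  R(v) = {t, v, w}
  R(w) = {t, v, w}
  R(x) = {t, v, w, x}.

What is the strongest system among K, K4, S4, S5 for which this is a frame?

S4

Transitive (axiom 4): yes — every two-step R-path is closed by a direct edge.
Reflexive (axiom T): yes — every world is R-related to itself.
Euclidean (axiom 5): no — s R t and s R s, but not t R s.
So F validates K, K4, S4; S5 would additionally require R to be Euclidean. The strongest is S4.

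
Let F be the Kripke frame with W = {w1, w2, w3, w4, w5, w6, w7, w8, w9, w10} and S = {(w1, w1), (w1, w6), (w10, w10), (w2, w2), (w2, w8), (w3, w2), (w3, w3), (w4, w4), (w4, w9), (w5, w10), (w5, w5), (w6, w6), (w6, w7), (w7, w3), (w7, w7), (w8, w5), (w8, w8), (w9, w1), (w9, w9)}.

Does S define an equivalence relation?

No

Reflexive: yes — every world is S-related to itself.
Symmetric: no — w1 S w6 but not w6 S w1.
Transitive: no — w1 S w6 and w6 S w7, but not w1 S w7.
So S is not an equivalence relation.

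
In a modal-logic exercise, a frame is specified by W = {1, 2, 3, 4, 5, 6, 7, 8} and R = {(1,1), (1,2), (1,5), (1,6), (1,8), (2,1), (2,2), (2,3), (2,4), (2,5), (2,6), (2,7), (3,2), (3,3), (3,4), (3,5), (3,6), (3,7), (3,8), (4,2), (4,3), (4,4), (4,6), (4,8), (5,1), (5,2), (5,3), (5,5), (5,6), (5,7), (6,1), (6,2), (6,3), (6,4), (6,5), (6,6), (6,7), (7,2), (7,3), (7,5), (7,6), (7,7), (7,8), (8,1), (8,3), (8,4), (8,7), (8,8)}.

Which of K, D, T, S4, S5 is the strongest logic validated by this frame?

T

Serial (axiom D): yes — every world has a successor (e.g. 1 R 1).
Reflexive (axiom T): yes — every world is R-related to itself.
Transitive (axiom 4): no — 1 R 2 and 2 R 3, but not 1 R 3.
Euclidean (axiom 5): no — 1 R 2 and 1 R 8, but not 2 R 8.
So F validates K, D, T; S4 would additionally require R to be transitive. The strongest is T.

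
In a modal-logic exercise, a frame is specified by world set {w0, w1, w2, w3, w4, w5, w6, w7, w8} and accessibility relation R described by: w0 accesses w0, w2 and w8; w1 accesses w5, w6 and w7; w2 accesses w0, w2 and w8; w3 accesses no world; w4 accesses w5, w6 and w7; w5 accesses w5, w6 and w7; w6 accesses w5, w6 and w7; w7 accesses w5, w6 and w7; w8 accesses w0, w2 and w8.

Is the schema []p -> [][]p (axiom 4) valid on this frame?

By correspondence theory, 4 is valid on a frame iff R is transitive.
Transitive: yes — every two-step R-path is closed by a direct edge.

Yes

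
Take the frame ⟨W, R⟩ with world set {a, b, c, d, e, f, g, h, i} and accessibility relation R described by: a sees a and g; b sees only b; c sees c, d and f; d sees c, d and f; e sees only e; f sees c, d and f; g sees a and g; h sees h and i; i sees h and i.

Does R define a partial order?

Reflexive: yes — every world is R-related to itself.
Transitive: yes — every two-step R-path is closed by a direct edge.
Antisymmetric: no — a R g and g R a with a ≠ g.
So R is not a partial order.

No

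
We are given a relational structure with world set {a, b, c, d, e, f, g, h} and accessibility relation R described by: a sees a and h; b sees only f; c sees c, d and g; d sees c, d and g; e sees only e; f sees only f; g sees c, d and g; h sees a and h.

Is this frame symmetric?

No

Symmetric: no — b R f but not f R b.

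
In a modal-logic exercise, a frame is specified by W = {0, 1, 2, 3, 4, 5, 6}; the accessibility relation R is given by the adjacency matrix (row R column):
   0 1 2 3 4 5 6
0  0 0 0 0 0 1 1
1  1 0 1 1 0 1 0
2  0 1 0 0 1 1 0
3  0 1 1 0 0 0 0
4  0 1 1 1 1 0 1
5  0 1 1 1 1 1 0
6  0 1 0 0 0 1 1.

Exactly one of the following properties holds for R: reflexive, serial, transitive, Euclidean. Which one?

Reflexive: no — 0 is not related to itself.
Serial: yes — every world has a successor (e.g. 0 R 5).
Transitive: no — 0 R 5 and 5 R 1, but not 0 R 1.
Euclidean: no — 0 R 5 and 0 R 6, but not 5 R 6.
Only serial holds.

serial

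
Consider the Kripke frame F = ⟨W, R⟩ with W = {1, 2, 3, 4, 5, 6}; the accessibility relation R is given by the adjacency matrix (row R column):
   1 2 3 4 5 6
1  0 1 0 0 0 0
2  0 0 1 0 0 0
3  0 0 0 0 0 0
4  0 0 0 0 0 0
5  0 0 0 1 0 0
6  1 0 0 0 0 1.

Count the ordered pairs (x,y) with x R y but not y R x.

4

Enumerating: (1,2), (2,3), (5,4), (6,1).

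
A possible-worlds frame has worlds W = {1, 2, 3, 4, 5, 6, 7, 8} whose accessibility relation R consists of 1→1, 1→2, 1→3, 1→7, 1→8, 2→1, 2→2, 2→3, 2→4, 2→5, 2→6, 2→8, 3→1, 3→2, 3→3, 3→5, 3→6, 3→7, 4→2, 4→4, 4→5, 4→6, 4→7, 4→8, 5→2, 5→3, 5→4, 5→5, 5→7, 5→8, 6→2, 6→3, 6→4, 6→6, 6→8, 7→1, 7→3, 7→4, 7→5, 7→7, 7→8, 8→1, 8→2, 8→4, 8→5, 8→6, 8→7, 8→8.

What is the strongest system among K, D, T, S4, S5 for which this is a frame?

Serial (axiom D): yes — every world has a successor (e.g. 1 R 1).
Reflexive (axiom T): yes — every world is R-related to itself.
Transitive (axiom 4): no — 1 R 2 and 2 R 4, but not 1 R 4.
Euclidean (axiom 5): no — 1 R 2 and 1 R 7, but not 2 R 7.
So F validates K, D, T; S4 would additionally require R to be transitive. The strongest is T.

T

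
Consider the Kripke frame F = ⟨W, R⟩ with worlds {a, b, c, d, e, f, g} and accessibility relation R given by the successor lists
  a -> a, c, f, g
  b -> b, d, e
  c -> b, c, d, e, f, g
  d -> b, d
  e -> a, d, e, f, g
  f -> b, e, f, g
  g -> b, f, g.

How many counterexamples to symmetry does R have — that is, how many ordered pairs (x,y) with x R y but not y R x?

Enumerating: (a,c), (a,f), (a,g), (b,e), (c,b), (c,d), (c,e), (c,f), (c,g), (e,a), (e,d), (e,g), (f,b), (g,b).

14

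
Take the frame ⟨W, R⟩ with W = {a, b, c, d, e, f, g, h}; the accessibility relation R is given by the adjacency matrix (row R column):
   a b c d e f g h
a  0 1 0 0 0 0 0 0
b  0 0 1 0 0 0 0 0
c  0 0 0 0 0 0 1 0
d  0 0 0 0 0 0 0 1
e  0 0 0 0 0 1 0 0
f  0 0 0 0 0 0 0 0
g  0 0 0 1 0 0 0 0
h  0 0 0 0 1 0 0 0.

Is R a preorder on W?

No

Reflexive: no — a is not related to itself.
Transitive: no — a R b and b R c, but not a R c.
So R is not a preorder.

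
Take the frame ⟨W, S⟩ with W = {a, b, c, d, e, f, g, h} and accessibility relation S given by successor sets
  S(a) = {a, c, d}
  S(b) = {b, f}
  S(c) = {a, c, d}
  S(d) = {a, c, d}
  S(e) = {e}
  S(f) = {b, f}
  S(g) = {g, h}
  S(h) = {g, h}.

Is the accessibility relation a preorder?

Yes

Reflexive: yes — every world is S-related to itself.
Transitive: yes — every two-step S-path is closed by a direct edge.
So S is a preorder.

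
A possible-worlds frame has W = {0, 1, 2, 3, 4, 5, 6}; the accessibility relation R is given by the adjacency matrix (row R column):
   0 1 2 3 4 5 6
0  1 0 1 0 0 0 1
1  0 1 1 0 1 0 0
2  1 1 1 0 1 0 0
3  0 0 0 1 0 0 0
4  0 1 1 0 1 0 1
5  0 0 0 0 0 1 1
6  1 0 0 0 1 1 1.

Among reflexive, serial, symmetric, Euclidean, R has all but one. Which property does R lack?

Euclidean

Reflexive: yes — every world is R-related to itself.
Serial: yes — every world has a successor (e.g. 0 R 0).
Symmetric: yes — every pair in R has its reverse in R.
Euclidean: no — 0 R 2 and 0 R 6, but not 2 R 6.
Only Euclidean fails.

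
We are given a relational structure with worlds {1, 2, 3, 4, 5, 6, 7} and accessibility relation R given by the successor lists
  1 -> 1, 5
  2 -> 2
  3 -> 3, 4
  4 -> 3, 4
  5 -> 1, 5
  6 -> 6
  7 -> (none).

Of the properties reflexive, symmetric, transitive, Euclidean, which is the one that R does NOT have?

reflexive

Reflexive: no — 7 is not related to itself.
Symmetric: yes — every pair in R has its reverse in R.
Transitive: yes — every two-step R-path is closed by a direct edge.
Euclidean: yes — any two successors of a common world are R-related.
Only reflexive fails.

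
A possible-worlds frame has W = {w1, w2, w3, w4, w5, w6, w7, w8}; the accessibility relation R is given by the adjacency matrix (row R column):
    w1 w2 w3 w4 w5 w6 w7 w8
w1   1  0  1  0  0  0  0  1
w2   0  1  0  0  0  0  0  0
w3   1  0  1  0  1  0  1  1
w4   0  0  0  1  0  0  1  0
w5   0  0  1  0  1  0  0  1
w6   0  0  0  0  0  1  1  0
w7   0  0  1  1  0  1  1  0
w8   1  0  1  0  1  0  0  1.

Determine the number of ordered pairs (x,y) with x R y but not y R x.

0

R is symmetric; there are no such tuples.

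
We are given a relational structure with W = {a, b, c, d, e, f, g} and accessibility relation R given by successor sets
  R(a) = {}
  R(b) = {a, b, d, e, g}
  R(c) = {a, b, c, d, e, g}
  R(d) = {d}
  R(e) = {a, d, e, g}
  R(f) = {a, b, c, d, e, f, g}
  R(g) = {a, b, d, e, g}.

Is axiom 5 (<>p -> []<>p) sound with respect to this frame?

No

The schema 5 characterises exactly the Euclidean frames.
Euclidean: no — b R a and b R d, but not a R d.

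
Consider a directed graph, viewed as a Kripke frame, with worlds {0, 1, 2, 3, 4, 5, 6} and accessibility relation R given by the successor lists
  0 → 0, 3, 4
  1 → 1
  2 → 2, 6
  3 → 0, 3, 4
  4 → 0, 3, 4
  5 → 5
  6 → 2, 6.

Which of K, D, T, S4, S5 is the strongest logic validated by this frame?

Serial (axiom D): yes — every world has a successor (e.g. 0 R 0).
Reflexive (axiom T): yes — every world is R-related to itself.
Transitive (axiom 4): yes — every two-step R-path is closed by a direct edge.
Euclidean (axiom 5): yes — any two successors of a common world are R-related.
So F validates K, D, T, S4, S5. The strongest is S5.

S5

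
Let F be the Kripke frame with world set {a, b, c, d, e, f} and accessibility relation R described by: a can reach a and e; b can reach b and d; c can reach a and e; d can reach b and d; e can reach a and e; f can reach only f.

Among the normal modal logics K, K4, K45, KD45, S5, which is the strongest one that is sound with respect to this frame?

KD45

Transitive (axiom 4): yes — every two-step R-path is closed by a direct edge.
Euclidean (axiom 5): yes — any two successors of a common world are R-related.
Serial (axiom D): yes — every world has a successor (e.g. a R a).
Reflexive (axiom T): no — c is not related to itself.
So F validates K, K4, K45, KD45; S5 would additionally require R to be reflexive. The strongest is KD45.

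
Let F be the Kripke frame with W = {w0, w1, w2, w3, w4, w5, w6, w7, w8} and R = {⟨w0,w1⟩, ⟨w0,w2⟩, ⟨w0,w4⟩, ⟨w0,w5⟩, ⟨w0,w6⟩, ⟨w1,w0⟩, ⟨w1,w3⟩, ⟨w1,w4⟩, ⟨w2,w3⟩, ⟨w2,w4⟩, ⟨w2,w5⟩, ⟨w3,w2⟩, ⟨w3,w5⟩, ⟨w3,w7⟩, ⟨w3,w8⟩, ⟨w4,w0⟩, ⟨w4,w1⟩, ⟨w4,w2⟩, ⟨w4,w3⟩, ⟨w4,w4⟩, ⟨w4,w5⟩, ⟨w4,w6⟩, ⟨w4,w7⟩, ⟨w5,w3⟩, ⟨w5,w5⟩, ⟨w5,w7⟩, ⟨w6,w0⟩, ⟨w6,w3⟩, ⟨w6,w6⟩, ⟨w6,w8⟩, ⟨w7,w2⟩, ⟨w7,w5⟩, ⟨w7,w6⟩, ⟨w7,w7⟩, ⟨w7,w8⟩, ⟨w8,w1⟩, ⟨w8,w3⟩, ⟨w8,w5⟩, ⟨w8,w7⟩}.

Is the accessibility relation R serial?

Yes

Serial: yes — every world has a successor (e.g. w0 R w1).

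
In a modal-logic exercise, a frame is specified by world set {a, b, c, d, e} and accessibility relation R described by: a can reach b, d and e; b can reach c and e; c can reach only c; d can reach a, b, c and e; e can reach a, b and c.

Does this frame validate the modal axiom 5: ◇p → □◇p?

By correspondence theory, 5 is valid on a frame iff R is Euclidean.
Euclidean: no — a R b and a R d, but not b R d.

No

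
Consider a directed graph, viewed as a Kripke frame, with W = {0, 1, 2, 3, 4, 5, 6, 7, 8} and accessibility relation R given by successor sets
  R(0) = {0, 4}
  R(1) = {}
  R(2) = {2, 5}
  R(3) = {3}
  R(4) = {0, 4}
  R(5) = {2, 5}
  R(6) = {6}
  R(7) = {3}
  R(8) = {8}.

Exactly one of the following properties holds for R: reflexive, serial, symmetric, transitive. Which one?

transitive

Reflexive: no — 1 is not related to itself.
Serial: no — 1 has no R-successor.
Symmetric: no — 7 R 3 but not 3 R 7.
Transitive: yes — every two-step R-path is closed by a direct edge.
Only transitive holds.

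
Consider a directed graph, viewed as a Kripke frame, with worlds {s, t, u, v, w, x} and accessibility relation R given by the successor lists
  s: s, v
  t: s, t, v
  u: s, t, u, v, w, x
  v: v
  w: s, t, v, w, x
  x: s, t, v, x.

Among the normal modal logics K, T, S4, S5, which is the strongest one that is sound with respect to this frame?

Reflexive (axiom T): yes — every world is R-related to itself.
Transitive (axiom 4): yes — every two-step R-path is closed by a direct edge.
Euclidean (axiom 5): no — t R v and t R s, but not v R s.
So F validates K, T, S4; S5 would additionally require R to be Euclidean. The strongest is S4.

S4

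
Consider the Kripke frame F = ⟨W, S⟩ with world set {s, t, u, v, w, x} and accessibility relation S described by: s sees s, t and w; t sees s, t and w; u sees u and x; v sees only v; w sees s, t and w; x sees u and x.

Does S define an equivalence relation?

Reflexive: yes — every world is S-related to itself.
Symmetric: yes — every pair in S has its reverse in S.
Transitive: yes — every two-step S-path is closed by a direct edge.
So S is an equivalence relation.

Yes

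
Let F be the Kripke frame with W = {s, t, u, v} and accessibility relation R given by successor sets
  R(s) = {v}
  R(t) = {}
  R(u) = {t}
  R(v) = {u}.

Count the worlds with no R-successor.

1

Enumerating: t.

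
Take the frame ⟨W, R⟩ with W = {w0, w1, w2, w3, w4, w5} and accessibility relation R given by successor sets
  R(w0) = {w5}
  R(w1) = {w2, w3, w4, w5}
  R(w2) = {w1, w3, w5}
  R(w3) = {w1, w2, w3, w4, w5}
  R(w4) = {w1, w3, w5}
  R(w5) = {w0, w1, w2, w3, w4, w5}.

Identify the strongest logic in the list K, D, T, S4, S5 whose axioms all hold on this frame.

Serial (axiom D): yes — every world has a successor (e.g. w0 R w5).
Reflexive (axiom T): no — w0 is not related to itself.
Transitive (axiom 4): no — w0 R w5 and w5 R w1, but not w0 R w1.
Euclidean (axiom 5): no — w1 R w2 and w1 R w4, but not w2 R w4.
So F validates K, D; T would additionally require R to be reflexive. The strongest is D.

D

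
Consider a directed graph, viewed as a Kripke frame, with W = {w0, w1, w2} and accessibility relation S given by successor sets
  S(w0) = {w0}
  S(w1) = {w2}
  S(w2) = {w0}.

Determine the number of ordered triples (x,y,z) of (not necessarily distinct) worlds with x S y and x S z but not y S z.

1

Enumerating: (w1,w2,w2).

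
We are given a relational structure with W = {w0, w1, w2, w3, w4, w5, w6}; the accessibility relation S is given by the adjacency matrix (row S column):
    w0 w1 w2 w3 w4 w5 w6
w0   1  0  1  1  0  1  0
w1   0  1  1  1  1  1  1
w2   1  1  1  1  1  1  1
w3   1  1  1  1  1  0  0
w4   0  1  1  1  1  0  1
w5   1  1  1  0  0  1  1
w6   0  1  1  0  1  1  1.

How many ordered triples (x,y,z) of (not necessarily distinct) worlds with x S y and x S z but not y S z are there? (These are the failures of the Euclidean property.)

Enumerating: (w0,w3,w5), (w0,w5,w3), (w1,w3,w5), (w1,w3,w6), (w1,w4,w5), (w1,w5,w3), (w1,w5,w4), (w1,w6,w3), (w2,w0,w1), (w2,w0,w4), (w2,w0,w6), (w2,w1,w0), … and 20 more.
Total: 32.

32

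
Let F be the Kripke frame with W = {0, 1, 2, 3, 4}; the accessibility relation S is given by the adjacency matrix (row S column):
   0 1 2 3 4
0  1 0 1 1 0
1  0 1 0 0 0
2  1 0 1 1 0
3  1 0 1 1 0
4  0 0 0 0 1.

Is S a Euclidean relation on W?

Euclidean: yes — any two successors of a common world are S-related.

Yes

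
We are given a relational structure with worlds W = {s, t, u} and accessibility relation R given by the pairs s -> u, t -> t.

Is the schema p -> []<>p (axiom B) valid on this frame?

No

By correspondence theory, B is valid on a frame iff R is symmetric.
Symmetric: no — s R u but not u R s.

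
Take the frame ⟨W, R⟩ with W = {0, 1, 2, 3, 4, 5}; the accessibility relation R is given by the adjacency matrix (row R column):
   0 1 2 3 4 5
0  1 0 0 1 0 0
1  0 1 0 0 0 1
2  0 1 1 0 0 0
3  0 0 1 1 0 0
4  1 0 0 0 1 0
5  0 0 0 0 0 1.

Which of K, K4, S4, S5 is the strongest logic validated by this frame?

Transitive (axiom 4): no — 0 R 3 and 3 R 2, but not 0 R 2.
Reflexive (axiom T): yes — every world is R-related to itself.
Euclidean (axiom 5): no — 0 R 3 and 0 R 0, but not 3 R 0.
So F validates K; K4 would additionally require R to be transitive. The strongest is K.

K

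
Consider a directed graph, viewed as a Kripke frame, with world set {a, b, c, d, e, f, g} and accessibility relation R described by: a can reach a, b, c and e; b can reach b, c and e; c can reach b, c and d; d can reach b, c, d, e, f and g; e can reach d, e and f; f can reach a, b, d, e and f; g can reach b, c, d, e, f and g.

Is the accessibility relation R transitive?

No

Transitive: no — a R c and c R d, but not a R d.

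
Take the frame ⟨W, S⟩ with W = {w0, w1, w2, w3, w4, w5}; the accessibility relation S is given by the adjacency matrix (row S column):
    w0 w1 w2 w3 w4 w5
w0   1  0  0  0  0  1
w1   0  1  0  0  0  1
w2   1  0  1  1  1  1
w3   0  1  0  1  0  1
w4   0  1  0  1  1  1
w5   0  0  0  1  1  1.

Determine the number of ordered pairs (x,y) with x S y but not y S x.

9

Enumerating: (w0,w5), (w1,w5), (w2,w0), (w2,w3), (w2,w4), (w2,w5), (w3,w1), (w4,w1), (w4,w3).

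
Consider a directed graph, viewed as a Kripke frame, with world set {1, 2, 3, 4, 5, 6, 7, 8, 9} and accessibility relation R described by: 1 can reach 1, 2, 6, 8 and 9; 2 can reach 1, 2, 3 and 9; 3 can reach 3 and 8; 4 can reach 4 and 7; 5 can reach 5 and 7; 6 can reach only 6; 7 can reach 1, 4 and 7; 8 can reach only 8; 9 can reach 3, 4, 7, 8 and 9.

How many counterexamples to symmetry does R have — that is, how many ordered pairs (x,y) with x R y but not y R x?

12

Enumerating: (1,6), (1,8), (1,9), (2,3), (2,9), (3,8), (5,7), (7,1), (9,3), (9,4), (9,7), (9,8).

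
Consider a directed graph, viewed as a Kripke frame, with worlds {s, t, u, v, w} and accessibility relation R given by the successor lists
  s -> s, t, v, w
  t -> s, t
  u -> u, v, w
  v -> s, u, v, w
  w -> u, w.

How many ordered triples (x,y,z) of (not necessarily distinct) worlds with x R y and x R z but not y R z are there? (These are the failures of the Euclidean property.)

Enumerating: (s,t,v), (s,t,w), (s,v,t), (s,w,s), (s,w,t), (s,w,v), (u,w,v), (v,s,u), (v,u,s), (v,w,s), (v,w,v).

11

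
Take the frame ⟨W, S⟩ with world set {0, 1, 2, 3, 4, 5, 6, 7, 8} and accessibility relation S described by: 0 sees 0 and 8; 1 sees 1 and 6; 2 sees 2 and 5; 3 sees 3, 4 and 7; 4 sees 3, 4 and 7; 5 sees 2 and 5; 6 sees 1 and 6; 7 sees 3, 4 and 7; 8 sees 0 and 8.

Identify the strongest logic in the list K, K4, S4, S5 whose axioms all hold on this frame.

Transitive (axiom 4): yes — every two-step S-path is closed by a direct edge.
Reflexive (axiom T): yes — every world is S-related to itself.
Euclidean (axiom 5): yes — any two successors of a common world are S-related.
So F validates K, K4, S4, S5. The strongest is S5.

S5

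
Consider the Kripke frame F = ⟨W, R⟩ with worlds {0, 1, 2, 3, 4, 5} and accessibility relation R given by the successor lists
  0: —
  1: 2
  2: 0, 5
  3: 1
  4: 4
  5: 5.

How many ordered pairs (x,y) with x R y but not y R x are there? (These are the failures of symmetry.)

4

Enumerating: (1,2), (2,0), (2,5), (3,1).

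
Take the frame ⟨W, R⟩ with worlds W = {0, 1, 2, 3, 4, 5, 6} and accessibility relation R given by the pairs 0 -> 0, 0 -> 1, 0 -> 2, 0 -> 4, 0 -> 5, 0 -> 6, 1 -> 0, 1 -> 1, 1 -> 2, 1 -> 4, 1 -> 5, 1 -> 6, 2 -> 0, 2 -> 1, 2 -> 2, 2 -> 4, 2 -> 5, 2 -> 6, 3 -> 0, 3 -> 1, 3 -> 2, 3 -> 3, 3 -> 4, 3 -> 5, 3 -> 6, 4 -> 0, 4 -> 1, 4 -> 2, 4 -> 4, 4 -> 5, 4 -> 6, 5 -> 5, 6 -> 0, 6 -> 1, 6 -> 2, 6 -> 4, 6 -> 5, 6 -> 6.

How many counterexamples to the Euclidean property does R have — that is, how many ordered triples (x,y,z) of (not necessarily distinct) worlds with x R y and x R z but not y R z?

36

Enumerating: (0,5,0), (0,5,1), (0,5,2), (0,5,4), (0,5,6), (1,5,0), (1,5,1), (1,5,2), (1,5,4), (1,5,6), (2,5,0), (2,5,1), … and 24 more.
Total: 36.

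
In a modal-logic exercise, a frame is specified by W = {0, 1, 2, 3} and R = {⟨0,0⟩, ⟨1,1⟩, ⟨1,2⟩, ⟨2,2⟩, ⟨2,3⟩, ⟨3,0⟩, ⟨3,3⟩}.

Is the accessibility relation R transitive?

Transitive: no — 1 R 2 and 2 R 3, but not 1 R 3.

No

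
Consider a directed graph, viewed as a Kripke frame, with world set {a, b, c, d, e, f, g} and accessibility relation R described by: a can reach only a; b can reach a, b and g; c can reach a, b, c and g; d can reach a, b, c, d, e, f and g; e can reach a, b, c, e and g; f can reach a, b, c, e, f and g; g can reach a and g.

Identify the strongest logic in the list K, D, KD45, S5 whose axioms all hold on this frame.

Serial (axiom D): yes — every world has a successor (e.g. a R a).
Euclidean (axiom 5): no — b R a and b R g, but not a R g.
Transitive (axiom 4): yes — every two-step R-path is closed by a direct edge.
Reflexive (axiom T): yes — every world is R-related to itself.
So F validates K, D; KD45 would additionally require R to be Euclidean. The strongest is D.

D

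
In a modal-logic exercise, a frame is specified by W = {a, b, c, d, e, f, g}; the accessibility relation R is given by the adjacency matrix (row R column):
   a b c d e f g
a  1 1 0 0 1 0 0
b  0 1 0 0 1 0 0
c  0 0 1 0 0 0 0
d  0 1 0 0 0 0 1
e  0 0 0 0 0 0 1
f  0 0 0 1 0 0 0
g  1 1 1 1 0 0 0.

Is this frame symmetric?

No

Symmetric: no — a R b but not b R a.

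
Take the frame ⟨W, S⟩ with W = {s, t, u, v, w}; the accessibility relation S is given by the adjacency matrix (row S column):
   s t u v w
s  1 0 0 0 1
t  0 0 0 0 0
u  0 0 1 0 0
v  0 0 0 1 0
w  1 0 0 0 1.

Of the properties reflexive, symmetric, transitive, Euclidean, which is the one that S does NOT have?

reflexive

Reflexive: no — t is not related to itself.
Symmetric: yes — every pair in S has its reverse in S.
Transitive: yes — every two-step S-path is closed by a direct edge.
Euclidean: yes — any two successors of a common world are S-related.
Only reflexive fails.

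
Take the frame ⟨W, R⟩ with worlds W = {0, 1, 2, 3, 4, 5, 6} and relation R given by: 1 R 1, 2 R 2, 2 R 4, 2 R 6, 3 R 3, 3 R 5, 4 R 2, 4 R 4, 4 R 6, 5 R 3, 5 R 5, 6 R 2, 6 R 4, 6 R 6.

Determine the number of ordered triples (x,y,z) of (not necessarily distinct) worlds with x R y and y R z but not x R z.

0

R is transitive; there are no such tuples.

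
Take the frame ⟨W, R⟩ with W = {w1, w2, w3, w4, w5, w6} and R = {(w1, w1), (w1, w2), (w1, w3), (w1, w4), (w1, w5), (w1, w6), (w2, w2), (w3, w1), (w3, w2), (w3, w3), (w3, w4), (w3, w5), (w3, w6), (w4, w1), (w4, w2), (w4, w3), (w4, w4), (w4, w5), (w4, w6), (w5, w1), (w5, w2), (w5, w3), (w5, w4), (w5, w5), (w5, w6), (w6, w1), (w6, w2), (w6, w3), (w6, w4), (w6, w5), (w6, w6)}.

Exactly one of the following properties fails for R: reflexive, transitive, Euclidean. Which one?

Euclidean

Reflexive: yes — every world is R-related to itself.
Transitive: yes — every two-step R-path is closed by a direct edge.
Euclidean: no — w1 R w2 and w1 R w3, but not w2 R w3.
Only Euclidean fails.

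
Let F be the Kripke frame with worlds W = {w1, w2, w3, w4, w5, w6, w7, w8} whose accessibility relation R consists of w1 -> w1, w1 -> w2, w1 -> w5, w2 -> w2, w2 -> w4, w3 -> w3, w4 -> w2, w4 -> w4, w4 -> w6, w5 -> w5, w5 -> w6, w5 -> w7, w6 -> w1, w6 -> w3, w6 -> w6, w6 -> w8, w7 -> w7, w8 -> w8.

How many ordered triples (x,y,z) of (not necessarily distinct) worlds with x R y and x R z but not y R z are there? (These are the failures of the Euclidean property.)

Enumerating: (w1,w2,w1), (w1,w2,w5), (w1,w5,w1), (w1,w5,w2), (w4,w2,w6), (w4,w6,w2), (w4,w6,w4), (w5,w6,w5), (w5,w6,w7), (w5,w7,w5), (w5,w7,w6), (w6,w1,w3), … and 8 more.
Total: 20.

20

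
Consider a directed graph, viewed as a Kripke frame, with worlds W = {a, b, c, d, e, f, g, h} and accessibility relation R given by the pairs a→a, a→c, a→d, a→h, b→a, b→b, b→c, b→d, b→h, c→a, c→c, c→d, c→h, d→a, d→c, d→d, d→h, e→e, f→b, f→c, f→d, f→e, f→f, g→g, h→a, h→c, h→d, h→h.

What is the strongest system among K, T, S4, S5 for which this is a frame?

Reflexive (axiom T): yes — every world is R-related to itself.
Transitive (axiom 4): no — f R b and b R a, but not f R a.
Euclidean (axiom 5): no — f R b and f R e, but not b R e.
So F validates K, T; S4 would additionally require R to be transitive. The strongest is T.

T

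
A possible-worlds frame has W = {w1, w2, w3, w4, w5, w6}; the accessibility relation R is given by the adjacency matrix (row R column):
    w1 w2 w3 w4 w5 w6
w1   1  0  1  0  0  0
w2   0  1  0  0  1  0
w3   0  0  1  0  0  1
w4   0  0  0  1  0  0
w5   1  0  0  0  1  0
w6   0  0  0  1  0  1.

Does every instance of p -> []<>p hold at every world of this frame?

No

The schema B characterises exactly the symmetric frames.
Symmetric: no — w1 R w3 but not w3 R w1.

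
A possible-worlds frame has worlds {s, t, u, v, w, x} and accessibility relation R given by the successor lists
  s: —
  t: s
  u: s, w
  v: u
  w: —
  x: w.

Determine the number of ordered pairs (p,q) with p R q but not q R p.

Enumerating: (t,s), (u,s), (u,w), (v,u), (x,w).

5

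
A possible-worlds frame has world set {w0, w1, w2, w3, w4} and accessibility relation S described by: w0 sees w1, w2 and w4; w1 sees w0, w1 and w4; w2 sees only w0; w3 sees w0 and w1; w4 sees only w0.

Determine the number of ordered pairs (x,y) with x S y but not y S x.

Enumerating: (w1,w4), (w3,w0), (w3,w1).

3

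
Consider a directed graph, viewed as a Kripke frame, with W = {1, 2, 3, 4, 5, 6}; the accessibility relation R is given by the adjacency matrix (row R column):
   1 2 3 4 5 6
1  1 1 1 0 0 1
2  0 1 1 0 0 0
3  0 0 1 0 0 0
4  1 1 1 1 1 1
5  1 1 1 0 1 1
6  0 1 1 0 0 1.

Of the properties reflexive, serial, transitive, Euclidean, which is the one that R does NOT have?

Reflexive: yes — every world is R-related to itself.
Serial: yes — every world has a successor (e.g. 1 R 1).
Transitive: yes — every two-step R-path is closed by a direct edge.
Euclidean: no — 1 R 2 and 1 R 6, but not 2 R 6.
Only Euclidean fails.

Euclidean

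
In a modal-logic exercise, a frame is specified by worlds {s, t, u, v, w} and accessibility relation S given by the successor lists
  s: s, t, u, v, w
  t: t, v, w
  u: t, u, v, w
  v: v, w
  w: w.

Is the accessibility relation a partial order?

Reflexive: yes — every world is S-related to itself.
Transitive: yes — every two-step S-path is closed by a direct edge.
Antisymmetric: yes — no distinct pair is related both ways.
So S is a partial order.

Yes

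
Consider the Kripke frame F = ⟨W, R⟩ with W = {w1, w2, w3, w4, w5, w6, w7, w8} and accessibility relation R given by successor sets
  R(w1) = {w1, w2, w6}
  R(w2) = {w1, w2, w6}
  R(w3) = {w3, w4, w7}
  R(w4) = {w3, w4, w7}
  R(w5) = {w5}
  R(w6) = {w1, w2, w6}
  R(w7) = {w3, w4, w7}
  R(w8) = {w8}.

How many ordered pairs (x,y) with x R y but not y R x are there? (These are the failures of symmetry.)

0

R is symmetric; there are no such tuples.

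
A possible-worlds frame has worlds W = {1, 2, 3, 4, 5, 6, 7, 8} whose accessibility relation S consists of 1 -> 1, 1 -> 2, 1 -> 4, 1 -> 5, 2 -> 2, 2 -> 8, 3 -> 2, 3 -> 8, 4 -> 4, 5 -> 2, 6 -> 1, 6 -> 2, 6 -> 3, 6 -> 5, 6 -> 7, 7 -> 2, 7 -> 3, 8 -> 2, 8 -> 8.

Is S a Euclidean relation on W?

No

Euclidean: no — 1 S 2 and 1 S 4, but not 2 S 4.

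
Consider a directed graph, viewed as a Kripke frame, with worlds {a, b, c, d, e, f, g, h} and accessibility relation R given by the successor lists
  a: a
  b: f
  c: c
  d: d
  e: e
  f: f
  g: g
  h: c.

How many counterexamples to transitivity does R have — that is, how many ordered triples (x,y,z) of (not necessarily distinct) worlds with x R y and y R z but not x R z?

0

R is transitive; there are no such tuples.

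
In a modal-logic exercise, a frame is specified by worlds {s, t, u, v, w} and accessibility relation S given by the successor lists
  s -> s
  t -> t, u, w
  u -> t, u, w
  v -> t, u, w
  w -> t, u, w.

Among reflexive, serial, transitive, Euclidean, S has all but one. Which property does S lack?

Reflexive: no — v is not related to itself.
Serial: yes — every world has a successor (e.g. s S s).
Transitive: yes — every two-step S-path is closed by a direct edge.
Euclidean: yes — any two successors of a common world are S-related.
Only reflexive fails.

reflexive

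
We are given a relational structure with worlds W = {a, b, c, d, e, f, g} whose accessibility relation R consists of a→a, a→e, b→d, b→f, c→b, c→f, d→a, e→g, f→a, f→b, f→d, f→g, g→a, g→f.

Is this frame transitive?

No

Transitive: no — a R e and e R g, but not a R g.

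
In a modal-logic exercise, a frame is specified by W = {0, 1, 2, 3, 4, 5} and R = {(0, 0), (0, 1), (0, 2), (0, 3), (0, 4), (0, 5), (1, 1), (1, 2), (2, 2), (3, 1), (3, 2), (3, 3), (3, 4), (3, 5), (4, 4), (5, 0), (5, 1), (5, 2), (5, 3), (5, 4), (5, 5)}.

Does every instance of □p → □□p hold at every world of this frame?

Axiom 4 corresponds to the accessibility relation being transitive.
Transitive: no — 3 R 5 and 5 R 0, but not 3 R 0.

No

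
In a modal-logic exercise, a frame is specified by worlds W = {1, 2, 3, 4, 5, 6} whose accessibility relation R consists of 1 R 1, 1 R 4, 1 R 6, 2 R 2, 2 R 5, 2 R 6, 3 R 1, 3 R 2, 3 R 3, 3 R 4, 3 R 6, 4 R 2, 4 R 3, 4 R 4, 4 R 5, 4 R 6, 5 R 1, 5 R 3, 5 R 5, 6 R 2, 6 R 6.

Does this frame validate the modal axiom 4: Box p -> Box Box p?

No

Axiom 4 corresponds to the accessibility relation being transitive.
Transitive: no — 1 R 4 and 4 R 2, but not 1 R 2.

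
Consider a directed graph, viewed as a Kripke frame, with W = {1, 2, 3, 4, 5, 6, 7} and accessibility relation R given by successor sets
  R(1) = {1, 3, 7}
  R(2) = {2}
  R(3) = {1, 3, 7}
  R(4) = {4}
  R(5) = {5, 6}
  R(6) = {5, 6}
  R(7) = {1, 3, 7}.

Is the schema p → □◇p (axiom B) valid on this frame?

Axiom B corresponds to the accessibility relation being symmetric.
Symmetric: yes — every pair in R has its reverse in R.

Yes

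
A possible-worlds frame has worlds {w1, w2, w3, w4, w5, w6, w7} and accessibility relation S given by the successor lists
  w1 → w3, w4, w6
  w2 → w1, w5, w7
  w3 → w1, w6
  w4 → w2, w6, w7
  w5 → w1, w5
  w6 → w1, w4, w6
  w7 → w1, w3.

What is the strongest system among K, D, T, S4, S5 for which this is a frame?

Serial (axiom D): yes — every world has a successor (e.g. w1 S w3).
Reflexive (axiom T): no — w1 is not related to itself.
Transitive (axiom 4): no — w1 S w4 and w4 S w2, but not w1 S w2.
Euclidean (axiom 5): no — w1 S w3 and w1 S w4, but not w3 S w4.
So F validates K, D; T would additionally require S to be reflexive. The strongest is D.

D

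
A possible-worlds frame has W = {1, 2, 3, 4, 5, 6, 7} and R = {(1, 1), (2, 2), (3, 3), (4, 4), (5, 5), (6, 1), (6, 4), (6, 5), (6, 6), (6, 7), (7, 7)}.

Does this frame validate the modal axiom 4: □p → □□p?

The schema 4 characterises exactly the transitive frames.
Transitive: yes — every two-step R-path is closed by a direct edge.

Yes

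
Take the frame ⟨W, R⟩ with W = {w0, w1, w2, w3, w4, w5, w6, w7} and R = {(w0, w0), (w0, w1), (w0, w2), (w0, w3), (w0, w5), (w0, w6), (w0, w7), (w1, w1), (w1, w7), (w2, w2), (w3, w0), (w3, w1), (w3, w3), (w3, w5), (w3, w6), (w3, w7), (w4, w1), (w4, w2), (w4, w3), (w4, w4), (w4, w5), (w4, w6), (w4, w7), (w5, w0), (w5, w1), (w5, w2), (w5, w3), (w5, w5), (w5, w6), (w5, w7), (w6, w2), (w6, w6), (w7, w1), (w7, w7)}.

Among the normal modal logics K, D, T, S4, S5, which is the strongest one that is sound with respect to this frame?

Serial (axiom D): yes — every world has a successor (e.g. w0 R w0).
Reflexive (axiom T): yes — every world is R-related to itself.
Transitive (axiom 4): no — w3 R w0 and w0 R w2, but not w3 R w2.
Euclidean (axiom 5): no — w0 R w1 and w0 R w2, but not w1 R w2.
So F validates K, D, T; S4 would additionally require R to be transitive. The strongest is T.

T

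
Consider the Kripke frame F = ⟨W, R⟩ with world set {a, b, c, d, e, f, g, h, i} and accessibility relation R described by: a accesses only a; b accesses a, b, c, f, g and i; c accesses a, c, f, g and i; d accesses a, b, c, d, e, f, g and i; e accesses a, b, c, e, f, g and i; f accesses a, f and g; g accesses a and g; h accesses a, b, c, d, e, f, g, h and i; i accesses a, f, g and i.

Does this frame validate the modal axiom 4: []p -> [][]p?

Yes

By correspondence theory, 4 is valid on a frame iff R is transitive.
Transitive: yes — every two-step R-path is closed by a direct edge.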